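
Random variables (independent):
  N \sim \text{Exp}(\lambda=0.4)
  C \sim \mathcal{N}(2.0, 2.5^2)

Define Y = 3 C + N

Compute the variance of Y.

For independent RVs: Var(aX + bY) = a²Var(X) + b²Var(Y)
Var(N) = 6.25
Var(C) = 6.25
Var(Y) = 1²*6.25 + 3²*6.25
= 1*6.25 + 9*6.25 = 62.5

62.5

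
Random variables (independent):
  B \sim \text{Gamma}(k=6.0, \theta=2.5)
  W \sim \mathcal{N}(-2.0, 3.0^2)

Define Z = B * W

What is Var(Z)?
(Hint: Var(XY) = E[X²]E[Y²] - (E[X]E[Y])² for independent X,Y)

Var(XY) = E[X²]E[Y²] - (E[X]E[Y])²
E[B] = 15, Var(B) = 37.5
E[W] = -2, Var(W) = 9
E[B²] = 37.5 + 15² = 262.5
E[W²] = 9 + (-2)² = 13
Var(Z) = 262.5*13 - (15*(-2))²
= 3412.5 - 900 = 2512.5

2512.5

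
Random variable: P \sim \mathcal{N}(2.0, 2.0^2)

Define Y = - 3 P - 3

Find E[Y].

For Y = -3P - 3:
E[Y] = -3 * E[P] - 3
E[P] = 2.0 = 2
E[Y] = -3 * 2 - 3 = -9

-9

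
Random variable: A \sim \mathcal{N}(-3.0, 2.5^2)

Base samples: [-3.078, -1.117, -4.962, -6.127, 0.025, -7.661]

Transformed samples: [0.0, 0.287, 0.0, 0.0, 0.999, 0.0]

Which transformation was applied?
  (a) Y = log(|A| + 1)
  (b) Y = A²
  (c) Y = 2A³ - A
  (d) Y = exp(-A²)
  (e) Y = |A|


Checking option (d) Y = exp(-A²):
  A = -3.078 -> Y = 0.0 ✓
  A = -1.117 -> Y = 0.287 ✓
  A = -4.962 -> Y = 0.0 ✓
All samples match this transformation.

(d) exp(-A²)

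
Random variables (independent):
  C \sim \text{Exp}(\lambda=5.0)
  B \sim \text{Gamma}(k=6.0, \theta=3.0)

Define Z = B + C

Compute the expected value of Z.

E[Z] = 1*E[C] + 1*E[B]
E[C] = 0.2
E[B] = 18
E[Z] = 1*0.2 + 1*18 = 18.2

18.2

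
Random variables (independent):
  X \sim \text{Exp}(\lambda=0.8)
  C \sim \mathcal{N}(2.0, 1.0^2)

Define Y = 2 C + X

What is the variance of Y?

For independent RVs: Var(aX + bY) = a²Var(X) + b²Var(Y)
Var(X) = 1.5625
Var(C) = 1
Var(Y) = 1²*1.5625 + 2²*1
= 1*1.5625 + 4*1 = 5.5625

5.5625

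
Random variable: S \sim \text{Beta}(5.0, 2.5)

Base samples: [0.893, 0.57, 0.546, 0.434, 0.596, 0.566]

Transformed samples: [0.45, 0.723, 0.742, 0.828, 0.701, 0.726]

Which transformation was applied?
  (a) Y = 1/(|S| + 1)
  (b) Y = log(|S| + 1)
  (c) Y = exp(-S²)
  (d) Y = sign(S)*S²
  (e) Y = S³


Checking option (c) Y = exp(-S²):
  S = 0.893 -> Y = 0.45 ✓
  S = 0.57 -> Y = 0.723 ✓
  S = 0.546 -> Y = 0.742 ✓
All samples match this transformation.

(c) exp(-S²)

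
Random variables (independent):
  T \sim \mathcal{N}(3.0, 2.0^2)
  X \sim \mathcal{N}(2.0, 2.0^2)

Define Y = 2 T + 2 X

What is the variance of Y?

For independent RVs: Var(aX + bY) = a²Var(X) + b²Var(Y)
Var(T) = 4
Var(X) = 4
Var(Y) = 2²*4 + 2²*4
= 4*4 + 4*4 = 32

32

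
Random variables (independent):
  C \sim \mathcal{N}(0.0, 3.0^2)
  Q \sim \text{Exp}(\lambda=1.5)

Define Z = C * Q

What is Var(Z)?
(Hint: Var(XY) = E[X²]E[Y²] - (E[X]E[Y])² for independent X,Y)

Var(XY) = E[X²]E[Y²] - (E[X]E[Y])²
E[C] = 0, Var(C) = 9
E[Q] = 0.66666667, Var(Q) = 0.44444444
E[C²] = 9 + 0² = 9
E[Q²] = 0.44444444 + 0.66666667² = 0.88888889
Var(Z) = 9*0.88888889 - (0*0.66666667)²
= 8 - 0 = 8

8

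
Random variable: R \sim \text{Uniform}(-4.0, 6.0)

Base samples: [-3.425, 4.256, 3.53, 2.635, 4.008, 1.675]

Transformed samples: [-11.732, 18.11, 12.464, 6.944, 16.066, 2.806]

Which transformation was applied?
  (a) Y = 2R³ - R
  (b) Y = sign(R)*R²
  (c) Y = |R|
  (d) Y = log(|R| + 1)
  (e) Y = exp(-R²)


Checking option (b) Y = sign(R)*R²:
  R = -3.425 -> Y = -11.732 ✓
  R = 4.256 -> Y = 18.11 ✓
  R = 3.53 -> Y = 12.464 ✓
All samples match this transformation.

(b) sign(R)*R²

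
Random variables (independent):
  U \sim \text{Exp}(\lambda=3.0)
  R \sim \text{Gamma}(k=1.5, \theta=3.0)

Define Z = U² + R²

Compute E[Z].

E[Z] = E[U²] + E[R²]
E[U²] = Var(U) + E[U]² = 0.11111111 + 0.11111111 = 0.22222222
E[R²] = Var(R) + E[R]² = 13.5 + 20.25 = 33.75
E[Z] = 0.22222222 + 33.75 = 33.972222

33.972222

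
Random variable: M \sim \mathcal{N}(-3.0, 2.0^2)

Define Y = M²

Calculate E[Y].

E[M²] = Var(M) + (E[M])² = 4 + 9 = 13

13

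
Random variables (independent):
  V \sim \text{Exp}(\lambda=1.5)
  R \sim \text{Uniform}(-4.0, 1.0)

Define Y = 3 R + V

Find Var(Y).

For independent RVs: Var(aX + bY) = a²Var(X) + b²Var(Y)
Var(V) = 0.44444444
Var(R) = 2.0833333
Var(Y) = 1²*0.44444444 + 3²*2.0833333
= 1*0.44444444 + 9*2.0833333 = 19.194444

19.194444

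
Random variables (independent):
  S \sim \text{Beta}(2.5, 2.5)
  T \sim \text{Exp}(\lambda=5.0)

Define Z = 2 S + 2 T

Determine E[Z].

E[Z] = 2*E[S] + 2*E[T]
E[S] = 0.5
E[T] = 0.2
E[Z] = 2*0.5 + 2*0.2 = 1.4

1.4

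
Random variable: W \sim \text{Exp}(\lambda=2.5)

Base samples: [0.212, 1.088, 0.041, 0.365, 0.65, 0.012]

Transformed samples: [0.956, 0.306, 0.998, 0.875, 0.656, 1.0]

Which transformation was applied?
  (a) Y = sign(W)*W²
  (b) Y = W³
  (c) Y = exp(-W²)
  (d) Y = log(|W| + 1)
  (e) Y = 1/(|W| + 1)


Checking option (c) Y = exp(-W²):
  W = 0.212 -> Y = 0.956 ✓
  W = 1.088 -> Y = 0.306 ✓
  W = 0.041 -> Y = 0.998 ✓
All samples match this transformation.

(c) exp(-W²)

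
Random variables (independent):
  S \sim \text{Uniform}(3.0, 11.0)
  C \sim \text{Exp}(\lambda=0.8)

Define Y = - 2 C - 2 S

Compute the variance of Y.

For independent RVs: Var(aX + bY) = a²Var(X) + b²Var(Y)
Var(S) = 5.3333333
Var(C) = 1.5625
Var(Y) = (-2)²*5.3333333 + (-2)²*1.5625
= 4*5.3333333 + 4*1.5625 = 27.583333

27.583333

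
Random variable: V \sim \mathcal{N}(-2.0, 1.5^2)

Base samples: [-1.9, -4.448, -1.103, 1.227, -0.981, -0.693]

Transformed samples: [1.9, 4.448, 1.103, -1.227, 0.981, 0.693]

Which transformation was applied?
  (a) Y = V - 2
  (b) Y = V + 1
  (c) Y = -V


Checking option (c) Y = -V:
  V = -1.9 -> Y = 1.9 ✓
  V = -4.448 -> Y = 4.448 ✓
  V = -1.103 -> Y = 1.103 ✓
All samples match this transformation.

(c) -V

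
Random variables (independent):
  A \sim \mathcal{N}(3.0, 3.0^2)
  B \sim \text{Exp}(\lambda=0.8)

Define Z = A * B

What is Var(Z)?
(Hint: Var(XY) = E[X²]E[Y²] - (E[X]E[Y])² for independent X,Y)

Var(XY) = E[X²]E[Y²] - (E[X]E[Y])²
E[A] = 3, Var(A) = 9
E[B] = 1.25, Var(B) = 1.5625
E[A²] = 9 + 3² = 18
E[B²] = 1.5625 + 1.25² = 3.125
Var(Z) = 18*3.125 - (3*1.25)²
= 56.25 - 14.0625 = 42.1875

42.1875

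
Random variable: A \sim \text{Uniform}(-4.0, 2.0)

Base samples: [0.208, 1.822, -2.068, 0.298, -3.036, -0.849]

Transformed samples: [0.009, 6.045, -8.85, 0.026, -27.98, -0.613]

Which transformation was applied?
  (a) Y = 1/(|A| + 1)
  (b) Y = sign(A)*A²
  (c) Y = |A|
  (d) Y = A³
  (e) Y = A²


Checking option (d) Y = A³:
  A = 0.208 -> Y = 0.009 ✓
  A = 1.822 -> Y = 6.045 ✓
  A = -2.068 -> Y = -8.85 ✓
All samples match this transformation.

(d) A³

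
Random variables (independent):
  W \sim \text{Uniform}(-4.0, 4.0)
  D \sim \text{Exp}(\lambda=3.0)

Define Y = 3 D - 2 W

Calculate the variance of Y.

For independent RVs: Var(aX + bY) = a²Var(X) + b²Var(Y)
Var(W) = 5.3333333
Var(D) = 0.11111111
Var(Y) = (-2)²*5.3333333 + 3²*0.11111111
= 4*5.3333333 + 9*0.11111111 = 22.333333

22.333333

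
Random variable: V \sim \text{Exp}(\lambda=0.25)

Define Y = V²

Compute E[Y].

Using E[X²] = Var(X) + (E[X])²:
E[V] = 4
Var(V) = 1/0.25^2 = 16
E[V²] = 16 + 4² = 16 + 16 = 32

32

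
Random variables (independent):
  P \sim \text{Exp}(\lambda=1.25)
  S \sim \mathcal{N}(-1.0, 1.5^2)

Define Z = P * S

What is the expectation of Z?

For independent RVs: E[XY] = E[X]*E[Y]
E[P] = 0.8
E[S] = -1
E[Z] = 0.8 * (-1) = -0.8

-0.8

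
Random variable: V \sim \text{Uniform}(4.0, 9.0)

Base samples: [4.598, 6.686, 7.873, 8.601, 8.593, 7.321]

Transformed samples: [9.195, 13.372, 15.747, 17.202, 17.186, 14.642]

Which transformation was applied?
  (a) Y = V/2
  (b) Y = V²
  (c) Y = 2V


Checking option (c) Y = 2V:
  V = 4.598 -> Y = 9.195 ✓
  V = 6.686 -> Y = 13.372 ✓
  V = 7.873 -> Y = 15.747 ✓
All samples match this transformation.

(c) 2V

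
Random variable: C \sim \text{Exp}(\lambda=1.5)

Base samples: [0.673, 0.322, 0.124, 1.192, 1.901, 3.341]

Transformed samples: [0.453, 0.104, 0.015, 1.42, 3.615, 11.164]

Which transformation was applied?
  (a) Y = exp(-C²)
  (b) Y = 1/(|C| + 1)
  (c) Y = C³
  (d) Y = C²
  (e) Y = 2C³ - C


Checking option (d) Y = C²:
  C = 0.673 -> Y = 0.453 ✓
  C = 0.322 -> Y = 0.104 ✓
  C = 0.124 -> Y = 0.015 ✓
All samples match this transformation.

(d) C²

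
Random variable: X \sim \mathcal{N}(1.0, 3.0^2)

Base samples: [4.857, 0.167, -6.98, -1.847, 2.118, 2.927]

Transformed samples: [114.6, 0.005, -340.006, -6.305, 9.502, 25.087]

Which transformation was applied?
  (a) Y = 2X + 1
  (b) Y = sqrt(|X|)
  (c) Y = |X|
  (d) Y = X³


Checking option (d) Y = X³:
  X = 4.857 -> Y = 114.6 ✓
  X = 0.167 -> Y = 0.005 ✓
  X = -6.98 -> Y = -340.006 ✓
All samples match this transformation.

(d) X³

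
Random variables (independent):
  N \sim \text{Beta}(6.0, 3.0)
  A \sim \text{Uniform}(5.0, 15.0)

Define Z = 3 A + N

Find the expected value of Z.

E[Z] = 1*E[N] + 3*E[A]
E[N] = 0.66666667
E[A] = 10
E[Z] = 1*0.66666667 + 3*10 = 30.666667

30.666667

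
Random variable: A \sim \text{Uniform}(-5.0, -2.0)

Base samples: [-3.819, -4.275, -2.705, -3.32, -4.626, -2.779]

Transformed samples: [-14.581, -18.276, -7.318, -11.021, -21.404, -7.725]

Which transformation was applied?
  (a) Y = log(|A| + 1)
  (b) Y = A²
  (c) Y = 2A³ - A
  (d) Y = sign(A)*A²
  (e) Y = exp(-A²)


Checking option (d) Y = sign(A)*A²:
  A = -3.819 -> Y = -14.581 ✓
  A = -4.275 -> Y = -18.276 ✓
  A = -2.705 -> Y = -7.318 ✓
All samples match this transformation.

(d) sign(A)*A²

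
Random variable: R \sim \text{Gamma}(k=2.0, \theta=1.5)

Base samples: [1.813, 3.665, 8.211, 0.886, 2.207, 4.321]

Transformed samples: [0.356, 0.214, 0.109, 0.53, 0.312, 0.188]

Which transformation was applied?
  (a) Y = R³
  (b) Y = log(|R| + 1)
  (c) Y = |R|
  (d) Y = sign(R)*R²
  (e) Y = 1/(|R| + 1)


Checking option (e) Y = 1/(|R| + 1):
  R = 1.813 -> Y = 0.356 ✓
  R = 3.665 -> Y = 0.214 ✓
  R = 8.211 -> Y = 0.109 ✓
All samples match this transformation.

(e) 1/(|R| + 1)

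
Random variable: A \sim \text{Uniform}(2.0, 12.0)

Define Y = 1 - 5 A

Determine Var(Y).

For Y = aA + b: Var(Y) = a² * Var(A)
Var(A) = (12 - 2)^2/12 = 8.3333333
Var(Y) = (-5)² * 8.3333333 = 25 * 8.3333333 = 208.33333

208.33333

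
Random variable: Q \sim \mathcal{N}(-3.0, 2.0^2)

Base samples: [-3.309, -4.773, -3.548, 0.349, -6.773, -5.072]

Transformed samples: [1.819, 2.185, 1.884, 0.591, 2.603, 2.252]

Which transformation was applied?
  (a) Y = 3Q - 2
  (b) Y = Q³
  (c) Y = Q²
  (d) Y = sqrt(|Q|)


Checking option (d) Y = sqrt(|Q|):
  Q = -3.309 -> Y = 1.819 ✓
  Q = -4.773 -> Y = 2.185 ✓
  Q = -3.548 -> Y = 1.884 ✓
All samples match this transformation.

(d) sqrt(|Q|)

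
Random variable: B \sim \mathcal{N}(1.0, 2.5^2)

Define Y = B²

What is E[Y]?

Using E[X²] = Var(X) + (E[X])²:
E[B] = 1
Var(B) = 2.5^2 = 6.25
E[B²] = 6.25 + 1² = 6.25 + 1 = 7.25

7.25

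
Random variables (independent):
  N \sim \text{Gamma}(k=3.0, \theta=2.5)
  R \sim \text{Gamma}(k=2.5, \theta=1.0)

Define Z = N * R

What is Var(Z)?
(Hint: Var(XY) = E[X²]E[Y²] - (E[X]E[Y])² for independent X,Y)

Var(XY) = E[X²]E[Y²] - (E[X]E[Y])²
E[N] = 7.5, Var(N) = 18.75
E[R] = 2.5, Var(R) = 2.5
E[N²] = 18.75 + 7.5² = 75
E[R²] = 2.5 + 2.5² = 8.75
Var(Z) = 75*8.75 - (7.5*2.5)²
= 656.25 - 351.5625 = 304.6875

304.6875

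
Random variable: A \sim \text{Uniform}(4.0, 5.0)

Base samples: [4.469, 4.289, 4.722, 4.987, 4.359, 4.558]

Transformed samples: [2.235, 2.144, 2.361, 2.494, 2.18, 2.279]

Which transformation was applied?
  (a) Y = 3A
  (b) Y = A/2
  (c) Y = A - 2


Checking option (b) Y = A/2:
  A = 4.469 -> Y = 2.235 ✓
  A = 4.289 -> Y = 2.144 ✓
  A = 4.722 -> Y = 2.361 ✓
All samples match this transformation.

(b) A/2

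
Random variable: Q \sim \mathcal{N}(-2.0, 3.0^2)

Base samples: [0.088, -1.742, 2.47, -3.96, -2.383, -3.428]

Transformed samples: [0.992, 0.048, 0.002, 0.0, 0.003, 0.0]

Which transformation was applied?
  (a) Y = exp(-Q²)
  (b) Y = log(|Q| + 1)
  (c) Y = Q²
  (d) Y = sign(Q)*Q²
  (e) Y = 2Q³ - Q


Checking option (a) Y = exp(-Q²):
  Q = 0.088 -> Y = 0.992 ✓
  Q = -1.742 -> Y = 0.048 ✓
  Q = 2.47 -> Y = 0.002 ✓
All samples match this transformation.

(a) exp(-Q²)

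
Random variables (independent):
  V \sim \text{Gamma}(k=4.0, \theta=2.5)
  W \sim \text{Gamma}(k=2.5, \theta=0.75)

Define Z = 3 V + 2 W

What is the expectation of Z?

E[Z] = 3*E[V] + 2*E[W]
E[V] = 10
E[W] = 1.875
E[Z] = 3*10 + 2*1.875 = 33.75

33.75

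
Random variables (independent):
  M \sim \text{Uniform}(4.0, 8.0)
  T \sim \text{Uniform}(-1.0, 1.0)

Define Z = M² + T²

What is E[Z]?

E[Z] = E[M²] + E[T²]
E[M²] = Var(M) + E[M]² = 1.3333333 + 36 = 37.333333
E[T²] = Var(T) + E[T]² = 0.33333333 + 0 = 0.33333333
E[Z] = 37.333333 + 0.33333333 = 37.666667

37.666667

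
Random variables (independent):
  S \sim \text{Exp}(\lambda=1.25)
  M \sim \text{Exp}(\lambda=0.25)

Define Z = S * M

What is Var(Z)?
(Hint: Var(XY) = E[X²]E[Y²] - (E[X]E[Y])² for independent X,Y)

Var(XY) = E[X²]E[Y²] - (E[X]E[Y])²
E[S] = 0.8, Var(S) = 0.64
E[M] = 4, Var(M) = 16
E[S²] = 0.64 + 0.8² = 1.28
E[M²] = 16 + 4² = 32
Var(Z) = 1.28*32 - (0.8*4)²
= 40.96 - 10.24 = 30.72

30.72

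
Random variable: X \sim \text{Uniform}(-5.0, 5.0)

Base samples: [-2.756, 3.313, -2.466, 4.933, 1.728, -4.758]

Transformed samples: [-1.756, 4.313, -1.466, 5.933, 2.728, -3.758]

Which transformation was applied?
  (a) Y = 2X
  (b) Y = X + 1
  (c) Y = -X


Checking option (b) Y = X + 1:
  X = -2.756 -> Y = -1.756 ✓
  X = 3.313 -> Y = 4.313 ✓
  X = -2.466 -> Y = -1.466 ✓
All samples match this transformation.

(b) X + 1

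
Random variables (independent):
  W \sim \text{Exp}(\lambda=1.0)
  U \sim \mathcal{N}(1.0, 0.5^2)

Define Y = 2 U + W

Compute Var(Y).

For independent RVs: Var(aX + bY) = a²Var(X) + b²Var(Y)
Var(W) = 1
Var(U) = 0.25
Var(Y) = 1²*1 + 2²*0.25
= 1*1 + 4*0.25 = 2

2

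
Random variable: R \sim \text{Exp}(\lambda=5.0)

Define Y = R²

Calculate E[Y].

Using E[X²] = Var(X) + (E[X])²:
E[R] = 0.2
Var(R) = 1/5.0^2 = 0.04
E[R²] = 0.04 + 0.2² = 0.04 + 0.04 = 0.08

0.08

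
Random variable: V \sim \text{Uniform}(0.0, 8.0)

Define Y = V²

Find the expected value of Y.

Using E[X²] = Var(X) + (E[X])²:
E[V] = 4
Var(V) = (8 - 0)^2/12 = 5.3333333
E[V²] = 5.3333333 + 4² = 5.3333333 + 16 = 21.333333

21.333333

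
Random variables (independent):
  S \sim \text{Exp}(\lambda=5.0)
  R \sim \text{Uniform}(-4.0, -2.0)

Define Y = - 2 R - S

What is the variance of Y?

For independent RVs: Var(aX + bY) = a²Var(X) + b²Var(Y)
Var(S) = 0.04
Var(R) = 0.33333333
Var(Y) = (-1)²*0.04 + (-2)²*0.33333333
= 1*0.04 + 4*0.33333333 = 1.3733333

1.3733333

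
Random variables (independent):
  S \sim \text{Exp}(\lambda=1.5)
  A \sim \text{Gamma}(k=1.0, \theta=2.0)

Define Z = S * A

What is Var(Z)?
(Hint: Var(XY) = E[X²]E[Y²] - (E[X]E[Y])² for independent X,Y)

Var(XY) = E[X²]E[Y²] - (E[X]E[Y])²
E[S] = 0.66666667, Var(S) = 0.44444444
E[A] = 2, Var(A) = 4
E[S²] = 0.44444444 + 0.66666667² = 0.88888889
E[A²] = 4 + 2² = 8
Var(Z) = 0.88888889*8 - (0.66666667*2)²
= 7.1111111 - 1.7777778 = 5.3333333

5.3333333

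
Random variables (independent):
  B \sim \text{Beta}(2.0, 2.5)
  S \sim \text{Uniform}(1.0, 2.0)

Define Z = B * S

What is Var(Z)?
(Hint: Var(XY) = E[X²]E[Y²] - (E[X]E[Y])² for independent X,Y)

Var(XY) = E[X²]E[Y²] - (E[X]E[Y])²
E[B] = 0.44444444, Var(B) = 0.044893378
E[S] = 1.5, Var(S) = 0.083333333
E[B²] = 0.044893378 + 0.44444444² = 0.24242424
E[S²] = 0.083333333 + 1.5² = 2.3333333
Var(Z) = 0.24242424*2.3333333 - (0.44444444*1.5)²
= 0.56565657 - 0.44444444 = 0.12121212

0.12121212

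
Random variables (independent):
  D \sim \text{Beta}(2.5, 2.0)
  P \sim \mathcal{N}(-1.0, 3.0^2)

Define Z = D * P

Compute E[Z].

For independent RVs: E[XY] = E[X]*E[Y]
E[D] = 0.55555556
E[P] = -1
E[Z] = 0.55555556 * (-1) = -0.55555556

-0.55555556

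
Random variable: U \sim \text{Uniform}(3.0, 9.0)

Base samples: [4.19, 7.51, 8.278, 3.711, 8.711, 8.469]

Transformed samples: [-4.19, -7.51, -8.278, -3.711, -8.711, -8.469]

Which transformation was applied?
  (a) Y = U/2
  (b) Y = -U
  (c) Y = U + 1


Checking option (b) Y = -U:
  U = 4.19 -> Y = -4.19 ✓
  U = 7.51 -> Y = -7.51 ✓
  U = 8.278 -> Y = -8.278 ✓
All samples match this transformation.

(b) -U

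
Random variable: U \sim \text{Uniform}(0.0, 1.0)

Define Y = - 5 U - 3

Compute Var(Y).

For Y = aU + b: Var(Y) = a² * Var(U)
Var(U) = (1 - 0)^2/12 = 0.083333333
Var(Y) = (-5)² * 0.083333333 = 25 * 0.083333333 = 2.0833333

2.0833333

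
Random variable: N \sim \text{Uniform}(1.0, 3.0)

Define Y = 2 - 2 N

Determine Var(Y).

For Y = aN + b: Var(Y) = a² * Var(N)
Var(N) = (3 - 1)^2/12 = 0.33333333
Var(Y) = (-2)² * 0.33333333 = 4 * 0.33333333 = 1.3333333

1.3333333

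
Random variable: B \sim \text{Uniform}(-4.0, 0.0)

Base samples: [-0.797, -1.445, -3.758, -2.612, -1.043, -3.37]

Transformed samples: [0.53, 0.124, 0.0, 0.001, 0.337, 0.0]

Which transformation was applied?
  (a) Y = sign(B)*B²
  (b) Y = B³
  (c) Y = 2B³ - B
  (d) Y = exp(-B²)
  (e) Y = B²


Checking option (d) Y = exp(-B²):
  B = -0.797 -> Y = 0.53 ✓
  B = -1.445 -> Y = 0.124 ✓
  B = -3.758 -> Y = 0.0 ✓
All samples match this transformation.

(d) exp(-B²)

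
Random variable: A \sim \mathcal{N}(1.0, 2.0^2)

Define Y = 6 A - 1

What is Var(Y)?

For Y = aA + b: Var(Y) = a² * Var(A)
Var(A) = 2.0^2 = 4
Var(Y) = 6² * 4 = 36 * 4 = 144

144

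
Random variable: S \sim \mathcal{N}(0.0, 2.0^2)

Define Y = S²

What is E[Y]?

Using E[X²] = Var(X) + (E[X])²:
E[S] = 0
Var(S) = 2.0^2 = 4
E[S²] = 4 + 0² = 4 + 0 = 4

4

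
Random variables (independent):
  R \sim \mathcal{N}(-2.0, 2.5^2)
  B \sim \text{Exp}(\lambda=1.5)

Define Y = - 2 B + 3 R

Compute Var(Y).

For independent RVs: Var(aX + bY) = a²Var(X) + b²Var(Y)
Var(R) = 6.25
Var(B) = 0.44444444
Var(Y) = 3²*6.25 + (-2)²*0.44444444
= 9*6.25 + 4*0.44444444 = 58.027778

58.027778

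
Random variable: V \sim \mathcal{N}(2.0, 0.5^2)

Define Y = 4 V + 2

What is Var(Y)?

For Y = aV + b: Var(Y) = a² * Var(V)
Var(V) = 0.5^2 = 0.25
Var(Y) = 4² * 0.25 = 16 * 0.25 = 4

4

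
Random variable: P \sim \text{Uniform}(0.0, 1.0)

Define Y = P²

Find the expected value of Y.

Using E[X²] = Var(X) + (E[X])²:
E[P] = 0.5
Var(P) = (1 - 0)^2/12 = 0.083333333
E[P²] = 0.083333333 + 0.5² = 0.083333333 + 0.25 = 0.33333333

0.33333333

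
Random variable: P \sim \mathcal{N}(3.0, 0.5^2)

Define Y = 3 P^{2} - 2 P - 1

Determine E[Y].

E[Y] = 3*E[P²] - 2*E[P] - 1
E[P] = 3
E[P²] = Var(P) + (E[P])² = 0.25 + 9 = 9.25
E[Y] = 3*9.25 - 2*3 - 1 = 20.75

20.75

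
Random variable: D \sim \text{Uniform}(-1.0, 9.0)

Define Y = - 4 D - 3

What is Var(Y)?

For Y = aD + b: Var(Y) = a² * Var(D)
Var(D) = (9 + 1)^2/12 = 8.3333333
Var(Y) = (-4)² * 8.3333333 = 16 * 8.3333333 = 133.33333

133.33333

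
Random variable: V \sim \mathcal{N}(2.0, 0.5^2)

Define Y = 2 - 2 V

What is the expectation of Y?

For Y = -2V + 2:
E[Y] = -2 * E[V] + 2
E[V] = 2.0 = 2
E[Y] = -2 * 2 + 2 = -2

-2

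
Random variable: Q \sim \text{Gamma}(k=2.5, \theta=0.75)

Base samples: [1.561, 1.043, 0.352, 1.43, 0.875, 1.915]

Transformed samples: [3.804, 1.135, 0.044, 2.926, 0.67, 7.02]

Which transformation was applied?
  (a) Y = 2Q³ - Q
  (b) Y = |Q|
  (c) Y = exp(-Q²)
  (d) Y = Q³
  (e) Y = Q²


Checking option (d) Y = Q³:
  Q = 1.561 -> Y = 3.804 ✓
  Q = 1.043 -> Y = 1.135 ✓
  Q = 0.352 -> Y = 0.044 ✓
All samples match this transformation.

(d) Q³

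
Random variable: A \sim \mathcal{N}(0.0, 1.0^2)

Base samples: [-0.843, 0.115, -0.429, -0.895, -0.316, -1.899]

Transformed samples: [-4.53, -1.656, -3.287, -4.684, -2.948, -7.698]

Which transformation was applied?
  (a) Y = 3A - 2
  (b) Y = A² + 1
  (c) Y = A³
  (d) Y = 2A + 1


Checking option (a) Y = 3A - 2:
  A = -0.843 -> Y = -4.53 ✓
  A = 0.115 -> Y = -1.656 ✓
  A = -0.429 -> Y = -3.287 ✓
All samples match this transformation.

(a) 3A - 2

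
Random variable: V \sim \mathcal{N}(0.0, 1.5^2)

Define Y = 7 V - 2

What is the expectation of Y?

For Y = 7V - 2:
E[Y] = 7 * E[V] - 2
E[V] = 0.0 = 0
E[Y] = 7 * 0 - 2 = -2

-2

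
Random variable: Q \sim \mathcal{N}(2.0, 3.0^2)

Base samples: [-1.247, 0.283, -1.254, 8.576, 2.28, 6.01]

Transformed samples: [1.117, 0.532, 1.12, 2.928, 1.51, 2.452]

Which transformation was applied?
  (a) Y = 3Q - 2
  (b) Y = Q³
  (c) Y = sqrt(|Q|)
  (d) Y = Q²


Checking option (c) Y = sqrt(|Q|):
  Q = -1.247 -> Y = 1.117 ✓
  Q = 0.283 -> Y = 0.532 ✓
  Q = -1.254 -> Y = 1.12 ✓
All samples match this transformation.

(c) sqrt(|Q|)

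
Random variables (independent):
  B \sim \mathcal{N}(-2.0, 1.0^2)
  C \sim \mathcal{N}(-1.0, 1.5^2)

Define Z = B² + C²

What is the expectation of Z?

E[Z] = E[B²] + E[C²]
E[B²] = Var(B) + E[B]² = 1 + 4 = 5
E[C²] = Var(C) + E[C]² = 2.25 + 1 = 3.25
E[Z] = 5 + 3.25 = 8.25

8.25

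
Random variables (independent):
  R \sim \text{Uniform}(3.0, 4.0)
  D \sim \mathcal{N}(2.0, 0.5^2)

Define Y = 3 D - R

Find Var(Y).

For independent RVs: Var(aX + bY) = a²Var(X) + b²Var(Y)
Var(R) = 0.083333333
Var(D) = 0.25
Var(Y) = (-1)²*0.083333333 + 3²*0.25
= 1*0.083333333 + 9*0.25 = 2.3333333

2.3333333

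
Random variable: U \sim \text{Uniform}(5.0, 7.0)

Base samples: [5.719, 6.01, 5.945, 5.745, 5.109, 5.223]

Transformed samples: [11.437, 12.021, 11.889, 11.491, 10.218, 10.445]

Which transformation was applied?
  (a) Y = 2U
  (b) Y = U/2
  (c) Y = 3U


Checking option (a) Y = 2U:
  U = 5.719 -> Y = 11.437 ✓
  U = 6.01 -> Y = 12.021 ✓
  U = 5.945 -> Y = 11.889 ✓
All samples match this transformation.

(a) 2U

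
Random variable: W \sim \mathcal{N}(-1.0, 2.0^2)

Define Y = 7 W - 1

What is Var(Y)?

For Y = aW + b: Var(Y) = a² * Var(W)
Var(W) = 2.0^2 = 4
Var(Y) = 7² * 4 = 49 * 4 = 196

196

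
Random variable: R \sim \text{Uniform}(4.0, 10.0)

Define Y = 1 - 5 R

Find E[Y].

For Y = -5R + 1:
E[Y] = -5 * E[R] + 1
E[R] = (4 + 10)/2 = 7
E[Y] = -5 * 7 + 1 = -34

-34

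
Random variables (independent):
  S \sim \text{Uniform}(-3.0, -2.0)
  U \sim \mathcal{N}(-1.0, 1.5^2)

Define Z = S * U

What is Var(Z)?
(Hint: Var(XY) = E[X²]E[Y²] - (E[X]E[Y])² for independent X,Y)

Var(XY) = E[X²]E[Y²] - (E[X]E[Y])²
E[S] = -2.5, Var(S) = 0.083333333
E[U] = -1, Var(U) = 2.25
E[S²] = 0.083333333 + (-2.5)² = 6.3333333
E[U²] = 2.25 + (-1)² = 3.25
Var(Z) = 6.3333333*3.25 - (-2.5*(-1))²
= 20.583333 - 6.25 = 14.333333

14.333333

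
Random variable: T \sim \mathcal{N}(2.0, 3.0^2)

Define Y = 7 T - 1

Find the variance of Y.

For Y = aT + b: Var(Y) = a² * Var(T)
Var(T) = 3.0^2 = 9
Var(Y) = 7² * 9 = 49 * 9 = 441

441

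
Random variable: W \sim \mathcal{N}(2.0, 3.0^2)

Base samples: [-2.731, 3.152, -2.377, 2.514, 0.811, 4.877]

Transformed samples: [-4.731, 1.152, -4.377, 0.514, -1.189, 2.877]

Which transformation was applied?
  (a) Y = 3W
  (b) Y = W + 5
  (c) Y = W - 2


Checking option (c) Y = W - 2:
  W = -2.731 -> Y = -4.731 ✓
  W = 3.152 -> Y = 1.152 ✓
  W = -2.377 -> Y = -4.377 ✓
All samples match this transformation.

(c) W - 2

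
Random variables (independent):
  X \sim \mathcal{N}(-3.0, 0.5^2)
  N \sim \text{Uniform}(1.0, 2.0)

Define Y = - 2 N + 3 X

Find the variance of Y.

For independent RVs: Var(aX + bY) = a²Var(X) + b²Var(Y)
Var(X) = 0.25
Var(N) = 0.083333333
Var(Y) = 3²*0.25 + (-2)²*0.083333333
= 9*0.25 + 4*0.083333333 = 2.5833333

2.5833333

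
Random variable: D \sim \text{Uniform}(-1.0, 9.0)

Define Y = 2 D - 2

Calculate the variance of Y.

For Y = aD + b: Var(Y) = a² * Var(D)
Var(D) = (9 + 1)^2/12 = 8.3333333
Var(Y) = 2² * 8.3333333 = 4 * 8.3333333 = 33.333333

33.333333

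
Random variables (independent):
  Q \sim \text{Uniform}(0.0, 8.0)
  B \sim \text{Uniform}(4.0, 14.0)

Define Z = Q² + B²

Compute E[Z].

E[Z] = E[Q²] + E[B²]
E[Q²] = Var(Q) + E[Q]² = 5.3333333 + 16 = 21.333333
E[B²] = Var(B) + E[B]² = 8.3333333 + 81 = 89.333333
E[Z] = 21.333333 + 89.333333 = 110.66667

110.66667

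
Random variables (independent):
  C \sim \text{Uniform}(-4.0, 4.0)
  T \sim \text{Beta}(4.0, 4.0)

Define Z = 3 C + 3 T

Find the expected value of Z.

E[Z] = 3*E[C] + 3*E[T]
E[C] = 0
E[T] = 0.5
E[Z] = 3*0 + 3*0.5 = 1.5

1.5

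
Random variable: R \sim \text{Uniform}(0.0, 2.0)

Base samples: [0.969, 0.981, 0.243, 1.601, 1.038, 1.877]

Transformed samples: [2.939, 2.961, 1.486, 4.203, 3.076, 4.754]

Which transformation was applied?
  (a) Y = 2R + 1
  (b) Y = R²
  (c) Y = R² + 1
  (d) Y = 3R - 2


Checking option (a) Y = 2R + 1:
  R = 0.969 -> Y = 2.939 ✓
  R = 0.981 -> Y = 2.961 ✓
  R = 0.243 -> Y = 1.486 ✓
All samples match this transformation.

(a) 2R + 1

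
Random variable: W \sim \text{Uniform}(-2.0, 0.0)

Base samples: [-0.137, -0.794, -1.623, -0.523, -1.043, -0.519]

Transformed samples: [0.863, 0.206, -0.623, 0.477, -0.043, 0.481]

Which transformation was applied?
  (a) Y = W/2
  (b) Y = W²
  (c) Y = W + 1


Checking option (c) Y = W + 1:
  W = -0.137 -> Y = 0.863 ✓
  W = -0.794 -> Y = 0.206 ✓
  W = -1.623 -> Y = -0.623 ✓
All samples match this transformation.

(c) W + 1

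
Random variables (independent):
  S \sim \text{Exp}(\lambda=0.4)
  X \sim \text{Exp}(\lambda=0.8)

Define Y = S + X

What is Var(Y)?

For independent RVs: Var(aX + bY) = a²Var(X) + b²Var(Y)
Var(S) = 6.25
Var(X) = 1.5625
Var(Y) = 1²*6.25 + 1²*1.5625
= 1*6.25 + 1*1.5625 = 7.8125

7.8125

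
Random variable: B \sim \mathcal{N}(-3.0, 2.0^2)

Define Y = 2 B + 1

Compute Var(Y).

For Y = aB + b: Var(Y) = a² * Var(B)
Var(B) = 2.0^2 = 4
Var(Y) = 2² * 4 = 4 * 4 = 16

16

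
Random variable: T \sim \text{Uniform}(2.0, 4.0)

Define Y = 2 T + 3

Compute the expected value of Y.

For Y = 2T + 3:
E[Y] = 2 * E[T] + 3
E[T] = (2 + 4)/2 = 3
E[Y] = 2 * 3 + 3 = 9

9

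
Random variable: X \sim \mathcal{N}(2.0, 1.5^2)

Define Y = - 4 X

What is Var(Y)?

For Y = aX + b: Var(Y) = a² * Var(X)
Var(X) = 1.5^2 = 2.25
Var(Y) = (-4)² * 2.25 = 16 * 2.25 = 36

36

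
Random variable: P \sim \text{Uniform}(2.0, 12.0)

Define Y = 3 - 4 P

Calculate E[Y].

For Y = -4P + 3:
E[Y] = -4 * E[P] + 3
E[P] = (2 + 12)/2 = 7
E[Y] = -4 * 7 + 3 = -25

-25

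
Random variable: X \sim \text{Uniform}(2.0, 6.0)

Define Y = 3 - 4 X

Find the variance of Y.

For Y = aX + b: Var(Y) = a² * Var(X)
Var(X) = (6 - 2)^2/12 = 1.3333333
Var(Y) = (-4)² * 1.3333333 = 16 * 1.3333333 = 21.333333

21.333333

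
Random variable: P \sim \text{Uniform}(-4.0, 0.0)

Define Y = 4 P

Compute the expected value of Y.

For Y = 4P:
E[Y] = 4 * E[P]
E[P] = (-4 + 0)/2 = -2
E[Y] = 4 * (-2) = -8

-8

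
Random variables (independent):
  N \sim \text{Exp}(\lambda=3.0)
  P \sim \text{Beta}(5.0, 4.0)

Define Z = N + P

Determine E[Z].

E[Z] = 1*E[N] + 1*E[P]
E[N] = 0.33333333
E[P] = 0.55555556
E[Z] = 1*0.33333333 + 1*0.55555556 = 0.88888889

0.88888889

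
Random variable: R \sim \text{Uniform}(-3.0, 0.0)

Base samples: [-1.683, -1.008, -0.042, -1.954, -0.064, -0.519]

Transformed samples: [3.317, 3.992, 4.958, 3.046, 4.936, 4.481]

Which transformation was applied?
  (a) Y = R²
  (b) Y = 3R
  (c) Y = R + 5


Checking option (c) Y = R + 5:
  R = -1.683 -> Y = 3.317 ✓
  R = -1.008 -> Y = 3.992 ✓
  R = -0.042 -> Y = 4.958 ✓
All samples match this transformation.

(c) R + 5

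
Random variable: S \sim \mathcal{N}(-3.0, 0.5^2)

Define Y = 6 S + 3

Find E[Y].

For Y = 6S + 3:
E[Y] = 6 * E[S] + 3
E[S] = -3.0 = -3
E[Y] = 6 * (-3) + 3 = -15

-15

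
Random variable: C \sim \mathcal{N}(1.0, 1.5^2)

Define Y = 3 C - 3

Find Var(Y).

For Y = aC + b: Var(Y) = a² * Var(C)
Var(C) = 1.5^2 = 2.25
Var(Y) = 3² * 2.25 = 9 * 2.25 = 20.25

20.25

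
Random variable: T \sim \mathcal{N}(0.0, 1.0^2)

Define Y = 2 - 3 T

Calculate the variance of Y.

For Y = aT + b: Var(Y) = a² * Var(T)
Var(T) = 1.0^2 = 1
Var(Y) = (-3)² * 1 = 9 * 1 = 9

9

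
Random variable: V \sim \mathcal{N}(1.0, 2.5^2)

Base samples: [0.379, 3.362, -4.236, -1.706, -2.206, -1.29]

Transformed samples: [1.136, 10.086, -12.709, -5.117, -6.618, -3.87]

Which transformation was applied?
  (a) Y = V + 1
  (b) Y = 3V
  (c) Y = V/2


Checking option (b) Y = 3V:
  V = 0.379 -> Y = 1.136 ✓
  V = 3.362 -> Y = 10.086 ✓
  V = -4.236 -> Y = -12.709 ✓
All samples match this transformation.

(b) 3V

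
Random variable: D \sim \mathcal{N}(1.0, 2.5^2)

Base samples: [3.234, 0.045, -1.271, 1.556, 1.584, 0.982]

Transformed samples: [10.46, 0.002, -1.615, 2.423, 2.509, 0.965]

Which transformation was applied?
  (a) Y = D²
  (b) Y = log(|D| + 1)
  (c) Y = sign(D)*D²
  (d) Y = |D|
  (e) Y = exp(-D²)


Checking option (c) Y = sign(D)*D²:
  D = 3.234 -> Y = 10.46 ✓
  D = 0.045 -> Y = 0.002 ✓
  D = -1.271 -> Y = -1.615 ✓
All samples match this transformation.

(c) sign(D)*D²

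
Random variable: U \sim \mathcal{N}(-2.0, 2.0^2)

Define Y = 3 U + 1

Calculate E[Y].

For Y = 3U + 1:
E[Y] = 3 * E[U] + 1
E[U] = -2.0 = -2
E[Y] = 3 * (-2) + 1 = -5

-5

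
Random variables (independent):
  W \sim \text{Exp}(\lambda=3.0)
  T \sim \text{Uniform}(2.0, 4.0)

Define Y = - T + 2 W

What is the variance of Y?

For independent RVs: Var(aX + bY) = a²Var(X) + b²Var(Y)
Var(W) = 0.11111111
Var(T) = 0.33333333
Var(Y) = 2²*0.11111111 + (-1)²*0.33333333
= 4*0.11111111 + 1*0.33333333 = 0.77777778

0.77777778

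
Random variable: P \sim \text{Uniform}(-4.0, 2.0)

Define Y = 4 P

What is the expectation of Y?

For Y = 4P:
E[Y] = 4 * E[P]
E[P] = (-4 + 2)/2 = -1
E[Y] = 4 * (-1) = -4

-4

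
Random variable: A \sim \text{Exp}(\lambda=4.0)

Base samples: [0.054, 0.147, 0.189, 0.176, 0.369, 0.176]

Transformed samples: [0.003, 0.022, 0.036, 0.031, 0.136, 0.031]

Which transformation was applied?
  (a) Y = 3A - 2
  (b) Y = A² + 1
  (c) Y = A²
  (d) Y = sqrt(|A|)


Checking option (c) Y = A²:
  A = 0.054 -> Y = 0.003 ✓
  A = 0.147 -> Y = 0.022 ✓
  A = 0.189 -> Y = 0.036 ✓
All samples match this transformation.

(c) A²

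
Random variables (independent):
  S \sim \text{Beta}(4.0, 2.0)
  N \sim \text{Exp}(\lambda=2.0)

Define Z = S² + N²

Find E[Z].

E[Z] = E[S²] + E[N²]
E[S²] = Var(S) + E[S]² = 0.031746032 + 0.44444444 = 0.47619048
E[N²] = Var(N) + E[N]² = 0.25 + 0.25 = 0.5
E[Z] = 0.47619048 + 0.5 = 0.97619048

0.97619048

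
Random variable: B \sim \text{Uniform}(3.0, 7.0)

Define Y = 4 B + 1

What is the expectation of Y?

For Y = 4B + 1:
E[Y] = 4 * E[B] + 1
E[B] = (3 + 7)/2 = 5
E[Y] = 4 * 5 + 1 = 21

21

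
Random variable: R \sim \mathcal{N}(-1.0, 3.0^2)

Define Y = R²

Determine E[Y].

E[R²] = Var(R) + (E[R])² = 9 + 1 = 10

10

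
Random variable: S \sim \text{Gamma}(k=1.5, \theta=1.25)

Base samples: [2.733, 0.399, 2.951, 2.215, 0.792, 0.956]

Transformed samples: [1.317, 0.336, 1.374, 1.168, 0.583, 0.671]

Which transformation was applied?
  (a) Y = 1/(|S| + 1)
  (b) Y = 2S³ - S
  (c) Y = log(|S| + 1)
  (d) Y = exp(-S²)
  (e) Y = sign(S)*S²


Checking option (c) Y = log(|S| + 1):
  S = 2.733 -> Y = 1.317 ✓
  S = 0.399 -> Y = 0.336 ✓
  S = 2.951 -> Y = 1.374 ✓
All samples match this transformation.

(c) log(|S| + 1)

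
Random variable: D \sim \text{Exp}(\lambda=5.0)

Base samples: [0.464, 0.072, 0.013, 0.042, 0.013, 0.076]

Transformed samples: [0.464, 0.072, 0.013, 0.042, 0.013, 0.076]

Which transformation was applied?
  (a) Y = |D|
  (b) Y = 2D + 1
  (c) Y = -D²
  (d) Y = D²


Checking option (a) Y = |D|:
  D = 0.464 -> Y = 0.464 ✓
  D = 0.072 -> Y = 0.072 ✓
  D = 0.013 -> Y = 0.013 ✓
All samples match this transformation.

(a) |D|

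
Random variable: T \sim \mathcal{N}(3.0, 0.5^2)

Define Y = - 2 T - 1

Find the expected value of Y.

For Y = -2T - 1:
E[Y] = -2 * E[T] - 1
E[T] = 3.0 = 3
E[Y] = -2 * 3 - 1 = -7

-7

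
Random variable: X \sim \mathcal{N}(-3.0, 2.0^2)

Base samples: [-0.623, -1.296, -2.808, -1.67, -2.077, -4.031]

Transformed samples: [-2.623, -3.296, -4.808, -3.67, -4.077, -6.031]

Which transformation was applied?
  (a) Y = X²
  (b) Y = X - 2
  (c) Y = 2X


Checking option (b) Y = X - 2:
  X = -0.623 -> Y = -2.623 ✓
  X = -1.296 -> Y = -3.296 ✓
  X = -2.808 -> Y = -4.808 ✓
All samples match this transformation.

(b) X - 2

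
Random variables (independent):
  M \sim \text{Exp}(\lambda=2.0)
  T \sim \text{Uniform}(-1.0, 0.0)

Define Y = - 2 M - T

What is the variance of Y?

For independent RVs: Var(aX + bY) = a²Var(X) + b²Var(Y)
Var(M) = 0.25
Var(T) = 0.083333333
Var(Y) = (-2)²*0.25 + (-1)²*0.083333333
= 4*0.25 + 1*0.083333333 = 1.0833333

1.0833333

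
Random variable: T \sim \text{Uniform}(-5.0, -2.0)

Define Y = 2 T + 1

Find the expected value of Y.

For Y = 2T + 1:
E[Y] = 2 * E[T] + 1
E[T] = (-5 - 2)/2 = -3.5
E[Y] = 2 * (-3.5) + 1 = -6

-6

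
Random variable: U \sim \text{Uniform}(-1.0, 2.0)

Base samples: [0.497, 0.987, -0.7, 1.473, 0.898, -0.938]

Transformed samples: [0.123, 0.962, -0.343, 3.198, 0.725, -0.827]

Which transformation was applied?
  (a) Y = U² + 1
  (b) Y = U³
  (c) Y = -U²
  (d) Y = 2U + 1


Checking option (b) Y = U³:
  U = 0.497 -> Y = 0.123 ✓
  U = 0.987 -> Y = 0.962 ✓
  U = -0.7 -> Y = -0.343 ✓
All samples match this transformation.

(b) U³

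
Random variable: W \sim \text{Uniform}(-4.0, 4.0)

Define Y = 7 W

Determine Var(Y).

For Y = aW + b: Var(Y) = a² * Var(W)
Var(W) = (4 + 4)^2/12 = 5.3333333
Var(Y) = 7² * 5.3333333 = 49 * 5.3333333 = 261.33333

261.33333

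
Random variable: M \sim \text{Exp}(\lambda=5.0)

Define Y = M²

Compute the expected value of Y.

E[M²] = Var(M) + (E[M])² = 0.04 + 0.04 = 0.08

0.08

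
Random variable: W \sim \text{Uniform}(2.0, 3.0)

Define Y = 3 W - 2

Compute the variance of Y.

For Y = aW + b: Var(Y) = a² * Var(W)
Var(W) = (3 - 2)^2/12 = 0.083333333
Var(Y) = 3² * 0.083333333 = 9 * 0.083333333 = 0.75

0.75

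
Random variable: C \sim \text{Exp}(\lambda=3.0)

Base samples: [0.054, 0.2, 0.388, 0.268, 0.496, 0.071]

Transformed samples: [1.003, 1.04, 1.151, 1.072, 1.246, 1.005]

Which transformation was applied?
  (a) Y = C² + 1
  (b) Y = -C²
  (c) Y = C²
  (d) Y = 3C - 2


Checking option (a) Y = C² + 1:
  C = 0.054 -> Y = 1.003 ✓
  C = 0.2 -> Y = 1.04 ✓
  C = 0.388 -> Y = 1.151 ✓
All samples match this transformation.

(a) C² + 1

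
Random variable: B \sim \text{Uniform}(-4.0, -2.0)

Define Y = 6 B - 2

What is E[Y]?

For Y = 6B - 2:
E[Y] = 6 * E[B] - 2
E[B] = (-4 - 2)/2 = -3
E[Y] = 6 * (-3) - 2 = -20

-20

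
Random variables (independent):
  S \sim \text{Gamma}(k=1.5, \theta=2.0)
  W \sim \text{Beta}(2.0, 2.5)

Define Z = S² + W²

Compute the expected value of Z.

E[Z] = E[S²] + E[W²]
E[S²] = Var(S) + E[S]² = 6 + 9 = 15
E[W²] = Var(W) + E[W]² = 0.044893378 + 0.19753086 = 0.24242424
E[Z] = 15 + 0.24242424 = 15.242424

15.242424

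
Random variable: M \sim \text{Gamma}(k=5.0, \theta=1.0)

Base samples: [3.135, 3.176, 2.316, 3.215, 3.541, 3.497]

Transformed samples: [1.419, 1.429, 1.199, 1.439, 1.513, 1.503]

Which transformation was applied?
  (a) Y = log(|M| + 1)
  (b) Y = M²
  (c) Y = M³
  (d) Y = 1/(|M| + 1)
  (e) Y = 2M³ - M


Checking option (a) Y = log(|M| + 1):
  M = 3.135 -> Y = 1.419 ✓
  M = 3.176 -> Y = 1.429 ✓
  M = 2.316 -> Y = 1.199 ✓
All samples match this transformation.

(a) log(|M| + 1)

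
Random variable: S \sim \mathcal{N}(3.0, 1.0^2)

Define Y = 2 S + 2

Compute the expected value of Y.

For Y = 2S + 2:
E[Y] = 2 * E[S] + 2
E[S] = 3.0 = 3
E[Y] = 2 * 3 + 2 = 8

8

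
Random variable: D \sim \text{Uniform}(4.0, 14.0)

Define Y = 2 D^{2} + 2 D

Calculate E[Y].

E[Y] = 2*E[D²] + 2*E[D]
E[D] = 9
E[D²] = Var(D) + (E[D])² = 8.3333333 + 81 = 89.333333
E[Y] = 2*89.333333 + 2*9 = 196.66667

196.66667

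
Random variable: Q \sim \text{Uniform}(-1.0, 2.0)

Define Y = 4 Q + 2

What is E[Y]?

For Y = 4Q + 2:
E[Y] = 4 * E[Q] + 2
E[Q] = (-1 + 2)/2 = 0.5
E[Y] = 4 * 0.5 + 2 = 4

4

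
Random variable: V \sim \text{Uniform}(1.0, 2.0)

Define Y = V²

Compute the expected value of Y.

E[V²] = Var(V) + (E[V])² = 0.083333333 + 2.25 = 2.3333333

2.3333333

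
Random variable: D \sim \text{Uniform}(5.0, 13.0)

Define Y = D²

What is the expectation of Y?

Using E[X²] = Var(X) + (E[X])²:
E[D] = 9
Var(D) = (13 - 5)^2/12 = 5.3333333
E[D²] = 5.3333333 + 9² = 5.3333333 + 81 = 86.333333

86.333333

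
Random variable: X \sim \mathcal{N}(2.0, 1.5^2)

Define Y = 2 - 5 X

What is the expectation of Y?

For Y = -5X + 2:
E[Y] = -5 * E[X] + 2
E[X] = 2.0 = 2
E[Y] = -5 * 2 + 2 = -8

-8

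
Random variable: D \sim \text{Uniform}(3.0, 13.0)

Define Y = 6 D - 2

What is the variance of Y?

For Y = aD + b: Var(Y) = a² * Var(D)
Var(D) = (13 - 3)^2/12 = 8.3333333
Var(Y) = 6² * 8.3333333 = 36 * 8.3333333 = 300

300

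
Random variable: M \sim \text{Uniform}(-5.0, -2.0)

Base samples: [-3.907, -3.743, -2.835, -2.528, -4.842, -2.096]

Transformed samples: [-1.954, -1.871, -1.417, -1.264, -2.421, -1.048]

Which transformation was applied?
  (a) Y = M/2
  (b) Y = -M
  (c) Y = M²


Checking option (a) Y = M/2:
  M = -3.907 -> Y = -1.954 ✓
  M = -3.743 -> Y = -1.871 ✓
  M = -2.835 -> Y = -1.417 ✓
All samples match this transformation.

(a) M/2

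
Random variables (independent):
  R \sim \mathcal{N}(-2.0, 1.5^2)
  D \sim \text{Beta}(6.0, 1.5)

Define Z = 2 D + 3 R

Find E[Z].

E[Z] = 3*E[R] + 2*E[D]
E[R] = -2
E[D] = 0.8
E[Z] = 3*(-2) + 2*0.8 = -4.4

-4.4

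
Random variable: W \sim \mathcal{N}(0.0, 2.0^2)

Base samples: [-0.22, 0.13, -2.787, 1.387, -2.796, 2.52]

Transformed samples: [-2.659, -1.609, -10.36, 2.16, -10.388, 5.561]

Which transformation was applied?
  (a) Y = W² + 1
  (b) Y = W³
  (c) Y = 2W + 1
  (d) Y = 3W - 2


Checking option (d) Y = 3W - 2:
  W = -0.22 -> Y = -2.659 ✓
  W = 0.13 -> Y = -1.609 ✓
  W = -2.787 -> Y = -10.36 ✓
All samples match this transformation.

(d) 3W - 2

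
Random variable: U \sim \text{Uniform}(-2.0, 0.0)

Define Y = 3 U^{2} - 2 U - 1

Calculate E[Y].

E[Y] = 3*E[U²] - 2*E[U] - 1
E[U] = -1
E[U²] = Var(U) + (E[U])² = 0.33333333 + 1 = 1.3333333
E[Y] = 3*1.3333333 - 2*(-1) - 1 = 5

5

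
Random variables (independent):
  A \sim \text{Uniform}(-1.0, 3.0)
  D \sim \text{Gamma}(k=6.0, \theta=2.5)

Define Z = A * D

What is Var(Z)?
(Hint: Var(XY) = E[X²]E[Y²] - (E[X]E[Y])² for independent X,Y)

Var(XY) = E[X²]E[Y²] - (E[X]E[Y])²
E[A] = 1, Var(A) = 1.3333333
E[D] = 15, Var(D) = 37.5
E[A²] = 1.3333333 + 1² = 2.3333333
E[D²] = 37.5 + 15² = 262.5
Var(Z) = 2.3333333*262.5 - (1*15)²
= 612.5 - 225 = 387.5

387.5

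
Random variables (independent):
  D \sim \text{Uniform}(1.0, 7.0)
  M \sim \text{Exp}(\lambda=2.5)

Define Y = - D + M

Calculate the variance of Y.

For independent RVs: Var(aX + bY) = a²Var(X) + b²Var(Y)
Var(D) = 3
Var(M) = 0.16
Var(Y) = (-1)²*3 + 1²*0.16
= 1*3 + 1*0.16 = 3.16

3.16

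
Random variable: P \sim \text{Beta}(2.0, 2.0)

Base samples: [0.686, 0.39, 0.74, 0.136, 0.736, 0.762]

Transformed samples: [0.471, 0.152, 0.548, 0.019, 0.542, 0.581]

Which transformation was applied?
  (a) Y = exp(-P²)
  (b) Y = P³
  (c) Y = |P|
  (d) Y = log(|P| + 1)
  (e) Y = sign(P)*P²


Checking option (e) Y = sign(P)*P²:
  P = 0.686 -> Y = 0.471 ✓
  P = 0.39 -> Y = 0.152 ✓
  P = 0.74 -> Y = 0.548 ✓
All samples match this transformation.

(e) sign(P)*P²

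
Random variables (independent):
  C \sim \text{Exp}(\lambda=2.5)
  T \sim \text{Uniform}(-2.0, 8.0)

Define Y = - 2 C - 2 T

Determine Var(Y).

For independent RVs: Var(aX + bY) = a²Var(X) + b²Var(Y)
Var(C) = 0.16
Var(T) = 8.3333333
Var(Y) = (-2)²*0.16 + (-2)²*8.3333333
= 4*0.16 + 4*8.3333333 = 33.973333

33.973333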